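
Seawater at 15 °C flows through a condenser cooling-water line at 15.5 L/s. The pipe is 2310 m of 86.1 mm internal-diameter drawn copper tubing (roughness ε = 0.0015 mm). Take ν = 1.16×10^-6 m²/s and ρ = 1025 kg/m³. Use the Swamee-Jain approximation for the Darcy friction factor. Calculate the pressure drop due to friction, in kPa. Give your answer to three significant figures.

Δp ≈ 1530 kPa

V = 4Q/(πD²) = 4·0.0155/(π·0.0861²) = 2.662 m/s
Re = VD/ν = 2.662·0.0861/1.16×10^-6 = 1.98×10^5 → turbulent
ε/D = 0.0015/86.1 = 1.74×10^-5
Swamee-Jain: f = 0.01573
h_f = f(L/D)V²/(2g) = 0.01573·(2310/0.0861)·2.662²/(2·9.81) = 152.4 m
Δp = ρg·h_f = 1025·9.81·152.4 = 1533 kPa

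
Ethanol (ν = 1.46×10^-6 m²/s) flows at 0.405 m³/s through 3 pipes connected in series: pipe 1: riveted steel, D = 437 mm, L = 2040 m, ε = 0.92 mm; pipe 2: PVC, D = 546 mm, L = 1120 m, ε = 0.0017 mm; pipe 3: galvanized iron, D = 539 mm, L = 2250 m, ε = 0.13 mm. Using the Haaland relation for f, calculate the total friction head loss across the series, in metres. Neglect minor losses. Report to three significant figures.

Pipe 1: V = 2.700 m/s, Re = 8.08×10^5, ε/D = 0.00211, f = 0.02398, h_1 = f(L/D)V²/2g = 41.61 m
Pipe 2: V = 1.730 m/s, Re = 6.47×10^5, ε/D = 3.11×10^-6, f = 0.01252, h_2 = f(L/D)V²/2g = 3.917 m
Pipe 3: V = 1.775 m/s, Re = 6.55×10^5, ε/D = 2.41×10^-4, f = 0.01538, h_3 = f(L/D)V²/2g = 10.31 m
Series → Q common, losses add: H = Σh = 55.83 m

H ≈ 55.8 m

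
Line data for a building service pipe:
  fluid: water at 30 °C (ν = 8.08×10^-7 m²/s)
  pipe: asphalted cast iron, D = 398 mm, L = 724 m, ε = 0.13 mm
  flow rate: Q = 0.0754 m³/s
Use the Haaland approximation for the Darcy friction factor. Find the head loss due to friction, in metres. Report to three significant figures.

h_f ≈ 0.579 m

V = 4Q/(πD²) = 4·0.0754/(π·0.398²) = 0.6061 m/s
Re = VD/ν = 0.6061·0.398/8.08×10^-7 = 2.99×10^5 → turbulent
ε/D = 0.13/398 = 3.27×10^-4
Haaland: f = 0.01699
h_f = f(L/D)V²/(2g) = 0.01699·(724/0.398)·0.6061²/(2·9.81) = 0.5787 m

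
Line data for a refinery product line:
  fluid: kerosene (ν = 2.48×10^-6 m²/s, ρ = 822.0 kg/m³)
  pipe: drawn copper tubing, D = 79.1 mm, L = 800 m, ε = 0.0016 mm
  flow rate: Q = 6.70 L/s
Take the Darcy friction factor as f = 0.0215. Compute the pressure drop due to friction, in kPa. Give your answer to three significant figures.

V = 4Q/(πD²) = 4·0.00670/(π·0.0791²) = 1.363 m/s
h_f = f(L/D)V²/(2g) = 0.02150·(800/0.0791)·1.363²/(2·9.81) = 20.60 m
Δp = ρg·h_f = 822.0·9.81·20.60 = 166.1 kPa

Δp ≈ 166 kPa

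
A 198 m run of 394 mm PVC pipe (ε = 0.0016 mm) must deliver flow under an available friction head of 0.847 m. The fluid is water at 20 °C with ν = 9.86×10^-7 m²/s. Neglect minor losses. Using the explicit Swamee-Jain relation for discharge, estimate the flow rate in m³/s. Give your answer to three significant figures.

Swamee-Jain (Type II): Q = -0.965·√(gD⁵h_f/L)·ln[ε/(3.7D) + √(3.17ν²L/(gD³h_f))]
√(gD⁵h_f/L) = √(9.81·0.394⁵·0.847/198) = 0.01996
ε/(3.7D) = 1.10×10^-6; √(3.17ν²L/(gD³h_f)) = 3.47×10^-5
Q = -0.965·0.01996·ln(3.575×10^-5) = 0.1972 m³/s
Check: V = 1.62 m/s, Re = 6.46×10^5, f = 0.01259, h_f = 0.844 m ≈ 0.847 m ✓

Q ≈ 0.197 m³/s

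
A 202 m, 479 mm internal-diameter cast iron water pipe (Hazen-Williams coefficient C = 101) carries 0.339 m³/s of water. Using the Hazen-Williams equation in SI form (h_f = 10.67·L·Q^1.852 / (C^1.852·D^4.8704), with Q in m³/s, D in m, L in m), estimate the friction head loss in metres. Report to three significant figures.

h_f ≈ 2.03 m

h_f = 10.67·202·0.339^1.852 / (101^1.852·0.479^4.8704) = 2.034 m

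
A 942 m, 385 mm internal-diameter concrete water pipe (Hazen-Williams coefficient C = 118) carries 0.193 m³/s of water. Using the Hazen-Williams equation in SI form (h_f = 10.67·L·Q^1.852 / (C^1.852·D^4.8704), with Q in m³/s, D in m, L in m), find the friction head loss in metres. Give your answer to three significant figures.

h_f ≈ 7.26 m

h_f = 10.67·942·0.193^1.852 / (118^1.852·0.385^4.8704) = 7.260 m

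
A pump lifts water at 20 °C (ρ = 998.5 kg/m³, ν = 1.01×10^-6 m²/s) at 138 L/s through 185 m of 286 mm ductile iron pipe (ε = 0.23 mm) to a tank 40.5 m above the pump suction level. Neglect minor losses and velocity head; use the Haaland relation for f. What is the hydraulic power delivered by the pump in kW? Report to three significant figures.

P_hyd ≈ 58.7 kW

V = 4Q/(πD²) = 2.148 m/s; Re = 6.08×10^5; ε/D = 8.04×10^-4; f = 0.01918
h_f = f(L/D)V²/2g = 2.917 m
Total head H = z + h_f = 40.5 + 2.917 = 43.42 m
P_hyd = ρgQH = 998.5·9.81·0.138·43.42 = 58.69 kW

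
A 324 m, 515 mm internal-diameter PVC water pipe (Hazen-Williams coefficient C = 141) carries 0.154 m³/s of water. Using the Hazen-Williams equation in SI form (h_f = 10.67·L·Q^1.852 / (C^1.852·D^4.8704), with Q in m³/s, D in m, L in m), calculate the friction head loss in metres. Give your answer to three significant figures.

h_f ≈ 0.287 m

h_f = 10.67·324·0.154^1.852 / (141^1.852·0.515^4.8704) = 0.2866 m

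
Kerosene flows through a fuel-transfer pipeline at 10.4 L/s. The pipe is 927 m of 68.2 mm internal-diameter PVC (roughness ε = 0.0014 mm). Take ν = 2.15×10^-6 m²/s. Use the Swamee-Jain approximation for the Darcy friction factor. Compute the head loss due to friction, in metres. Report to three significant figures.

h_f ≈ 103 m

V = 4Q/(πD²) = 4·0.0104/(π·0.0682²) = 2.847 m/s
Re = VD/ν = 2.847·0.0682/2.15×10^-6 = 9.03×10^4 → turbulent
ε/D = 0.0014/68.2 = 2.05×10^-5
Swamee-Jain: f = 0.01837
h_f = f(L/D)V²/(2g) = 0.01837·(927/0.0682)·2.847²/(2·9.81) = 103.1 m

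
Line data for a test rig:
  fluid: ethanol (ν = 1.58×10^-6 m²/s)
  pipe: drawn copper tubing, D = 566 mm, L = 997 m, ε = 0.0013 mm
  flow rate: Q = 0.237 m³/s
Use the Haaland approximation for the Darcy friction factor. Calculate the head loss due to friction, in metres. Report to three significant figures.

h_f ≈ 1.12 m

V = 4Q/(πD²) = 4·0.237/(π·0.566²) = 0.9419 m/s
Re = VD/ν = 0.9419·0.566/1.58×10^-6 = 3.37×10^5 → turbulent
ε/D = 0.0013/566 = 2.30×10^-6
Haaland: f = 0.01405
h_f = f(L/D)V²/(2g) = 0.01405·(997/0.566)·0.9419²/(2·9.81) = 1.119 m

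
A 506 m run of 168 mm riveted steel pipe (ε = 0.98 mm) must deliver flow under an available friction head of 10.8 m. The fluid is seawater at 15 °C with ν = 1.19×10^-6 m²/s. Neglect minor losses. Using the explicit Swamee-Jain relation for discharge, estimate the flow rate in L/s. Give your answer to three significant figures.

Q ≈ 32.7 L/s

Swamee-Jain (Type II): Q = -0.965·√(gD⁵h_f/L)·ln[ε/(3.7D) + √(3.17ν²L/(gD³h_f))]
√(gD⁵h_f/L) = √(9.81·0.168⁵·10.8/506) = 0.005294
ε/(3.7D) = 0.00158; √(3.17ν²L/(gD³h_f)) = 6.72×10^-5
Q = -0.965·0.005294·ln(0.001644) = 0.03275 m³/s
Check: V = 1.48 m/s, Re = 2.09×10^5, f = 0.03241, h_f = 10.9 m ≈ 10.8 m ✓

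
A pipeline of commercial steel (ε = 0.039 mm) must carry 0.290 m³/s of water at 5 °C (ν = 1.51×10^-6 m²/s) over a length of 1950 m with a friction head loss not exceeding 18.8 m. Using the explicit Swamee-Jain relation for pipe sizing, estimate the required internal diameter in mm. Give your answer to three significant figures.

D ≈ 404 mm

Swamee-Jain (Type III): D = 0.66·[ε^1.25·(LQ²/(gh_f))^4.75 + ν·Q^9.4·(L/(gh_f))^5.2]^0.04
LQ²/(gh_f) = 0.8892; L/(gh_f) = 10.57
Term 1 = ε^1.25·(…)^4.75 = 1.76×10^-6; Term 2 = ν·Q^9.4·(…)^5.2 = 2.83×10^-6
D = 0.66·(1.76×10^-6 + 2.83×10^-6)^0.04 = 0.4037 m = 404 mm
Check: V = 2.27 m/s, Re = 6.06×10^5, f = 0.01412, h_f = 17.9 m ≈ 18.8 m ✓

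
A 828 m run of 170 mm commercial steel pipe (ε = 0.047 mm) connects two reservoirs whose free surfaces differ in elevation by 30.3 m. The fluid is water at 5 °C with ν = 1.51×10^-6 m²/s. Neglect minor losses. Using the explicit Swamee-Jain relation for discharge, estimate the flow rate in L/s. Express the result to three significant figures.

Swamee-Jain (Type II): Q = -0.965·√(gD⁵h_f/L)·ln[ε/(3.7D) + √(3.17ν²L/(gD³h_f))]
√(gD⁵h_f/L) = √(9.81·0.170⁵·30.3/828) = 0.007139
ε/(3.7D) = 7.47×10^-5; √(3.17ν²L/(gD³h_f)) = 6.40×10^-5
Q = -0.965·0.007139·ln(1.387×10^-4) = 0.06120 m³/s
Check: V = 2.70 m/s, Re = 3.04×10^5, f = 0.01687, h_f = 30.5 m ≈ 30.3 m ✓

Q ≈ 61.2 L/s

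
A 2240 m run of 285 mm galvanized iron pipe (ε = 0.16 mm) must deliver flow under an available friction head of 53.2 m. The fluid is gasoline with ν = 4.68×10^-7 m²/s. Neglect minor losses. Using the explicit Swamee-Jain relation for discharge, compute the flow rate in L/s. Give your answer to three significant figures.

Swamee-Jain (Type II): Q = -0.965·√(gD⁵h_f/L)·ln[ε/(3.7D) + √(3.17ν²L/(gD³h_f))]
√(gD⁵h_f/L) = √(9.81·0.285⁵·53.2/2240) = 0.02093
ε/(3.7D) = 1.52×10^-4; √(3.17ν²L/(gD³h_f)) = 1.13×10^-5
Q = -0.965·0.02093·ln(1.631×10^-4) = 0.1762 m³/s
Check: V = 2.76 m/s, Re = 1.68×10^6, f = 0.01750, h_f = 53.4 m ≈ 53.2 m ✓

Q ≈ 176 L/s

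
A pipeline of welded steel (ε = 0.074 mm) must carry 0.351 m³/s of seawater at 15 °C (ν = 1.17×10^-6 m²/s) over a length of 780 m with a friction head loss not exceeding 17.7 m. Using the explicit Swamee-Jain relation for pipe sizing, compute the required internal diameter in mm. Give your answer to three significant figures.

D ≈ 371 mm

Swamee-Jain (Type III): D = 0.66·[ε^1.25·(LQ²/(gh_f))^4.75 + ν·Q^9.4·(L/(gh_f))^5.2]^0.04
LQ²/(gh_f) = 0.5534; L/(gh_f) = 4.492
Term 1 = ε^1.25·(…)^4.75 = 4.13×10^-7; Term 2 = ν·Q^9.4·(…)^5.2 = 1.54×10^-7
D = 0.66·(4.13×10^-7 + 1.54×10^-7)^0.04 = 0.3713 m = 371 mm
Check: V = 3.24 m/s, Re = 1.03×10^6, f = 0.01474, h_f = 16.6 m ≈ 17.7 m ✓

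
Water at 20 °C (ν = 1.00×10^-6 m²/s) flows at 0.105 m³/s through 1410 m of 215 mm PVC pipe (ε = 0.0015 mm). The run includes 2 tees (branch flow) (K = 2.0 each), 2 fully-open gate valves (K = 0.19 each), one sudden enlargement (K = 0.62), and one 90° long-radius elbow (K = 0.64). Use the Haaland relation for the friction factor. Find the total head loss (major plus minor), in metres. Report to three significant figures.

V = 4Q/(πD²) = 2.892 m/s; V²/2g = 0.4263 m
Re = 6.22×10^5, ε/D = 6.98×10^-6 → f = 0.01266 (Haaland)
Major: h_f = f(L/D)·V²/2g = 0.01266·6558·0.4263 = 35.39 m
Minor: ΣK = 5.64; h_m = ΣK·V²/2g = 2.405 m
Total H_L = 35.39 + 2.405 = 37.80 m

H_L ≈ 37.8 m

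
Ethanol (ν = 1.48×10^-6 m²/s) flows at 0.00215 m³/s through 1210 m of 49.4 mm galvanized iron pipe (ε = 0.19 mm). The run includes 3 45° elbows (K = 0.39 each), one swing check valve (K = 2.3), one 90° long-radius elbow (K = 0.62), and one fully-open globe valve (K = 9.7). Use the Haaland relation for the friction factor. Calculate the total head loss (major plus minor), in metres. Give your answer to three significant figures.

H_L ≈ 49.1 m

V = 4Q/(πD²) = 1.122 m/s; V²/2g = 0.06413 m
Re = 3.74×10^4, ε/D = 0.00385 → f = 0.03067 (Haaland)
Major: h_f = f(L/D)·V²/2g = 0.03067·24494·0.06413 = 48.18 m
Minor: ΣK = 13.8; h_m = ΣK·V²/2g = 0.8844 m
Total H_L = 48.18 + 0.8844 = 49.06 m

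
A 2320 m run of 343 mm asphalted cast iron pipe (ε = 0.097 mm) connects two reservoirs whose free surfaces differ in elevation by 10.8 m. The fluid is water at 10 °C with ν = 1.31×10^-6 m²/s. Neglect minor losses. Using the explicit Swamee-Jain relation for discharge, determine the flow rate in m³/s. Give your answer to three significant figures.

Q ≈ 0.127 m³/s

Swamee-Jain (Type II): Q = -0.965·√(gD⁵h_f/L)·ln[ε/(3.7D) + √(3.17ν²L/(gD³h_f))]
√(gD⁵h_f/L) = √(9.81·0.343⁵·10.8/2320) = 0.01472
ε/(3.7D) = 7.64×10^-5; √(3.17ν²L/(gD³h_f)) = 5.43×10^-5
Q = -0.965·0.01472·ln(1.308×10^-4) = 0.1271 m³/s
Check: V = 1.38 m/s, Re = 3.60×10^5, f = 0.01666, h_f = 10.9 m ≈ 10.8 m ✓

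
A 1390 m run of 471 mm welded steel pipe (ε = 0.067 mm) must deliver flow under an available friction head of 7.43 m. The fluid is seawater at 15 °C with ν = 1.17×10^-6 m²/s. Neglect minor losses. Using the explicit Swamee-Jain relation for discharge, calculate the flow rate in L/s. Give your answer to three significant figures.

Swamee-Jain (Type II): Q = -0.965·√(gD⁵h_f/L)·ln[ε/(3.7D) + √(3.17ν²L/(gD³h_f))]
√(gD⁵h_f/L) = √(9.81·0.471⁵·7.43/1390) = 0.03486
ε/(3.7D) = 3.84×10^-5; √(3.17ν²L/(gD³h_f)) = 2.81×10^-5
Q = -0.965·0.03486·ln(6.659×10^-5) = 0.3235 m³/s
Check: V = 1.86 m/s, Re = 7.48×10^5, f = 0.01440, h_f = 7.47 m ≈ 7.43 m ✓

Q ≈ 324 L/s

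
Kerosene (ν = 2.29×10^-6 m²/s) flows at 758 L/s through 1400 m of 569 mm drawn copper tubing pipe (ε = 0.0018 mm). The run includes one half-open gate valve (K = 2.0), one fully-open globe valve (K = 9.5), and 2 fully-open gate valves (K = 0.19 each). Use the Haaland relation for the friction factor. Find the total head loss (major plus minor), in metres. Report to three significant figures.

V = 4Q/(πD²) = 2.981 m/s; V²/2g = 0.4529 m
Re = 7.41×10^5, ε/D = 3.16×10^-6 → f = 0.01224 (Haaland)
Major: h_f = f(L/D)·V²/2g = 0.01224·2460·0.4529 = 13.64 m
Minor: ΣK = 11.9; h_m = ΣK·V²/2g = 5.381 m
Total H_L = 13.64 + 5.381 = 19.02 m

H_L ≈ 19.0 m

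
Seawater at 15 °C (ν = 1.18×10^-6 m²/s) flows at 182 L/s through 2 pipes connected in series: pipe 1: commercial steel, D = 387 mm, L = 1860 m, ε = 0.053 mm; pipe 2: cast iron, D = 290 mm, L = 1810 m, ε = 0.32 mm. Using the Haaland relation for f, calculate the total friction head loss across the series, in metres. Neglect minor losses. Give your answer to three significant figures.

Pipe 1: V = 1.547 m/s, Re = 5.07×10^5, ε/D = 1.37×10^-4, f = 0.01464, h_1 = f(L/D)V²/2g = 8.587 m
Pipe 2: V = 2.755 m/s, Re = 6.77×10^5, ε/D = 0.00110, f = 0.02052, h_2 = f(L/D)V²/2g = 49.56 m
Series → Q common, losses add: H = Σh = 58.14 m

H ≈ 58.1 m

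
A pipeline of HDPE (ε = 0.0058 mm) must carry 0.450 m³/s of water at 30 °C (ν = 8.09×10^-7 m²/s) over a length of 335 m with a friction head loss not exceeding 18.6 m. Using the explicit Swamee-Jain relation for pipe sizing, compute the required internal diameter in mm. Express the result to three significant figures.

D ≈ 319 mm

Swamee-Jain (Type III): D = 0.66·[ε^1.25·(LQ²/(gh_f))^4.75 + ν·Q^9.4·(L/(gh_f))^5.2]^0.04
LQ²/(gh_f) = 0.3718; L/(gh_f) = 1.836
Term 1 = ε^1.25·(…)^4.75 = 2.59×10^-9; Term 2 = ν·Q^9.4·(…)^5.2 = 1.05×10^-8
D = 0.66·(2.59×10^-9 + 1.05×10^-8)^0.04 = 0.3193 m = 319 mm
Check: V = 5.62 m/s, Re = 2.22×10^6, f = 0.01088, h_f = 18.4 m ≈ 18.6 m ✓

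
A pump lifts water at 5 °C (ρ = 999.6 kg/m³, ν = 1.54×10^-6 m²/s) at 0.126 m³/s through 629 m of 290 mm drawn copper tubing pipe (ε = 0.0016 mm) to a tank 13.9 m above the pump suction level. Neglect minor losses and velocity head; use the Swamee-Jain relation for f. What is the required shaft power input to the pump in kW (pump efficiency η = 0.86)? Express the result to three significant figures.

V = 4Q/(πD²) = 1.908 m/s; Re = 3.59×10^5; ε/D = 5.52×10^-6; f = 0.01397
h_f = f(L/D)V²/2g = 5.621 m
Total head H = z + h_f = 13.9 + 5.621 = 19.52 m
P_hyd = ρgQH = 999.6·9.81·0.126·19.52 = 24.12 kW
P_shaft = P_hyd/η = 24.12/0.86 = 28.05 kW

P_shaft ≈ 28.0 kW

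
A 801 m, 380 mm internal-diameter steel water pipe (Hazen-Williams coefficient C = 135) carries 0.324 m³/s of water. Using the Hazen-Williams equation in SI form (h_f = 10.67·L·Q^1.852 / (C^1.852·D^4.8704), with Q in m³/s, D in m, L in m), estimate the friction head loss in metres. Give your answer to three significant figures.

h_f = 10.67·801·0.324^1.852 / (135^1.852·0.380^4.8704) = 13.38 m

h_f ≈ 13.4 m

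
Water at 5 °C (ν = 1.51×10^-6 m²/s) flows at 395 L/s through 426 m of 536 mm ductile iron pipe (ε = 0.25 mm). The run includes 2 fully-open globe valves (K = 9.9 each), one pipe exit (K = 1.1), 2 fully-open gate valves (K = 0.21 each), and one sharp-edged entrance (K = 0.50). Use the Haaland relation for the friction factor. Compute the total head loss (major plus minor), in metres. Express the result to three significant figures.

H_L ≈ 5.54 m

V = 4Q/(πD²) = 1.751 m/s; V²/2g = 0.1562 m
Re = 6.21×10^5, ε/D = 4.66×10^-4 → f = 0.01720 (Haaland)
Major: h_f = f(L/D)·V²/2g = 0.01720·794.8·0.1562 = 2.135 m
Minor: ΣK = 21.8; h_m = ΣK·V²/2g = 3.408 m
Total H_L = 2.135 + 3.408 = 5.543 m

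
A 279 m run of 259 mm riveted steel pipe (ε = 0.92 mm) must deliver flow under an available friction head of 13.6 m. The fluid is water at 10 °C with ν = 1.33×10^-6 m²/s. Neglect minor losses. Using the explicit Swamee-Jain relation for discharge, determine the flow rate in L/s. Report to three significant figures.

Swamee-Jain (Type II): Q = -0.965·√(gD⁵h_f/L)·ln[ε/(3.7D) + √(3.17ν²L/(gD³h_f))]
√(gD⁵h_f/L) = √(9.81·0.259⁵·13.6/279) = 0.02361
ε/(3.7D) = 9.60×10^-4; √(3.17ν²L/(gD³h_f)) = 2.60×10^-5
Q = -0.965·0.02361·ln(9.860×10^-4) = 0.1577 m³/s
Check: V = 2.99 m/s, Re = 5.83×10^5, f = 0.02776, h_f = 13.7 m ≈ 13.6 m ✓

Q ≈ 158 L/s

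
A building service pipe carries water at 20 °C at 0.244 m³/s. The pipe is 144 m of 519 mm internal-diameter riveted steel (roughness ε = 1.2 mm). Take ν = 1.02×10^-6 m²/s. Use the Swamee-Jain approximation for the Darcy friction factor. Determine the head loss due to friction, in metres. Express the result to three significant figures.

h_f ≈ 0.465 m

V = 4Q/(πD²) = 4·0.244/(π·0.519²) = 1.153 m/s
Re = VD/ν = 1.153·0.519/1.02×10^-6 = 5.87×10^5 → turbulent
ε/D = 1.2/519 = 0.00231
Swamee-Jain: f = 0.02473
h_f = f(L/D)V²/(2g) = 0.02473·(144/0.519)·1.153²/(2·9.81) = 0.4653 m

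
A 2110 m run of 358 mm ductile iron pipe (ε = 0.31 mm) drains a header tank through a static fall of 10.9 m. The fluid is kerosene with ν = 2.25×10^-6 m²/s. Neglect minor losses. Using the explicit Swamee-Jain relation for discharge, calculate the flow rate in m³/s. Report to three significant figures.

Swamee-Jain (Type II): Q = -0.965·√(gD⁵h_f/L)·ln[ε/(3.7D) + √(3.17ν²L/(gD³h_f))]
√(gD⁵h_f/L) = √(9.81·0.358⁵·10.9/2110) = 0.01726
ε/(3.7D) = 2.34×10^-4; √(3.17ν²L/(gD³h_f)) = 8.31×10^-5
Q = -0.965·0.01726·ln(3.171×10^-4) = 0.1342 m³/s
Check: V = 1.33 m/s, Re = 2.12×10^5, f = 0.02057, h_f = 11.0 m ≈ 10.9 m ✓

Q ≈ 0.134 m³/s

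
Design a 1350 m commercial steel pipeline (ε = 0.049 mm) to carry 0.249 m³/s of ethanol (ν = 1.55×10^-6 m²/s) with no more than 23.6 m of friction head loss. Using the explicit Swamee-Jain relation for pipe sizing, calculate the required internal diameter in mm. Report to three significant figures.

Swamee-Jain (Type III): D = 0.66·[ε^1.25·(LQ²/(gh_f))^4.75 + ν·Q^9.4·(L/(gh_f))^5.2]^0.04
LQ²/(gh_f) = 0.3615; L/(gh_f) = 5.831
Term 1 = ε^1.25·(…)^4.75 = 3.27×10^-8; Term 2 = ν·Q^9.4·(…)^5.2 = 3.14×10^-8
D = 0.66·(3.27×10^-8 + 3.14×10^-8)^0.04 = 0.3403 m = 340 mm
Check: V = 2.74 m/s, Re = 6.01×10^5, f = 0.01469, h_f = 22.3 m ≈ 23.6 m ✓

D ≈ 340 mm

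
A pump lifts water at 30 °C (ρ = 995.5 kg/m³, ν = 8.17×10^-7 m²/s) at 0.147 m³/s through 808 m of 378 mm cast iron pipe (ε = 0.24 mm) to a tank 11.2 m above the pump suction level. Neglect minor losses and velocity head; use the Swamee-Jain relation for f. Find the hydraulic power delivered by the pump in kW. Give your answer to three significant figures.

P_hyd ≈ 21.0 kW

V = 4Q/(πD²) = 1.310 m/s; Re = 6.06×10^5; ε/D = 6.35×10^-4; f = 0.01843
h_f = f(L/D)V²/2g = 3.445 m
Total head H = z + h_f = 11.2 + 3.445 = 14.65 m
P_hyd = ρgQH = 995.5·9.81·0.147·14.65 = 21.02 kW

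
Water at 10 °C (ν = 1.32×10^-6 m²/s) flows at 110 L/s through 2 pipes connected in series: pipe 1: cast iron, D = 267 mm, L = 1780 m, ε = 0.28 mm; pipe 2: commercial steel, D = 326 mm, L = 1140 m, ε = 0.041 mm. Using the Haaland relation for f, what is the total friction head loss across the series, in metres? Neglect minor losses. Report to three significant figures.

H ≈ 31.7 m

Pipe 1: V = 1.965 m/s, Re = 3.97×10^5, ε/D = 0.00105, f = 0.02053, h_1 = f(L/D)V²/2g = 26.93 m
Pipe 2: V = 1.318 m/s, Re = 3.25×10^5, ε/D = 1.26×10^-4, f = 0.01529, h_2 = f(L/D)V²/2g = 4.733 m
Series → Q common, losses add: H = Σh = 31.66 m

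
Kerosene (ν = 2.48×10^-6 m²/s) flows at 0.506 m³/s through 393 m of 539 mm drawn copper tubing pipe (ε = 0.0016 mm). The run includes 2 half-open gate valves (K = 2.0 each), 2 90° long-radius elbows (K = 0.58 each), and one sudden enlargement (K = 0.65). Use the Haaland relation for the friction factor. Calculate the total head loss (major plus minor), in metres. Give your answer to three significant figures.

V = 4Q/(πD²) = 2.218 m/s; V²/2g = 0.2506 m
Re = 4.82×10^5, ε/D = 2.97×10^-6 → f = 0.01318 (Haaland)
Major: h_f = f(L/D)·V²/2g = 0.01318·729.1·0.2506 = 2.409 m
Minor: ΣK = 5.81; h_m = ΣK·V²/2g = 1.456 m
Total H_L = 2.409 + 1.456 = 3.865 m

H_L ≈ 3.87 m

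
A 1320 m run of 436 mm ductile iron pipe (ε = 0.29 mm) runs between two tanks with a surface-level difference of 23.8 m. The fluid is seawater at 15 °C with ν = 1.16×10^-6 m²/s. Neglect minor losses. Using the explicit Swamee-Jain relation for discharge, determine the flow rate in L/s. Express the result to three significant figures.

Swamee-Jain (Type II): Q = -0.965·√(gD⁵h_f/L)·ln[ε/(3.7D) + √(3.17ν²L/(gD³h_f))]
√(gD⁵h_f/L) = √(9.81·0.436⁵·23.8/1320) = 0.05279
ε/(3.7D) = 1.80×10^-4; √(3.17ν²L/(gD³h_f)) = 1.71×10^-5
Q = -0.965·0.05279·ln(1.968×10^-4) = 0.4347 m³/s
Check: V = 2.91 m/s, Re = 1.09×10^6, f = 0.01829, h_f = 23.9 m ≈ 23.8 m ✓

Q ≈ 435 L/s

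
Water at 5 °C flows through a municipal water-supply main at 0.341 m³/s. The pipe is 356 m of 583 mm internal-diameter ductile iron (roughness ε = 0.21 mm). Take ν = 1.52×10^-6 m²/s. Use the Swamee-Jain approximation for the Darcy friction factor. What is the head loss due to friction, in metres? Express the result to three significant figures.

h_f ≈ 0.856 m

V = 4Q/(πD²) = 4·0.341/(π·0.583²) = 1.277 m/s
Re = VD/ν = 1.277·0.583/1.52×10^-6 = 4.90×10^5 → turbulent
ε/D = 0.21/583 = 3.60×10^-4
Swamee-Jain: f = 0.01685
h_f = f(L/D)V²/(2g) = 0.01685·(356/0.583)·1.277²/(2·9.81) = 0.8559 m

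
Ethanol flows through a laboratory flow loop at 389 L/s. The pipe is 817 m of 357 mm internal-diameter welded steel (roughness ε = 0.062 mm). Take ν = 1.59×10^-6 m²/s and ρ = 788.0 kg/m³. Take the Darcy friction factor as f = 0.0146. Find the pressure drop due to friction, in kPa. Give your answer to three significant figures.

Δp ≈ 199 kPa

V = 4Q/(πD²) = 4·0.389/(π·0.357²) = 3.886 m/s
h_f = f(L/D)V²/(2g) = 0.01460·(817/0.357)·3.886²/(2·9.81) = 25.72 m
Δp = ρg·h_f = 788.0·9.81·25.72 = 198.8 kPa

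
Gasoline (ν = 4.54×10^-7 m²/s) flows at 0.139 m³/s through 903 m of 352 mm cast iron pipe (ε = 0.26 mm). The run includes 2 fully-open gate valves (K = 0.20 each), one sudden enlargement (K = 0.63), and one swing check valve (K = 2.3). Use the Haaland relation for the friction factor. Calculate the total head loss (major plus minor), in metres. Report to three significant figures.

H_L ≈ 5.31 m

V = 4Q/(πD²) = 1.428 m/s; V²/2g = 0.1040 m
Re = 1.11×10^6, ε/D = 7.39×10^-4 → f = 0.01860 (Haaland)
Major: h_f = f(L/D)·V²/2g = 0.01860·2565·0.1040 = 4.962 m
Minor: ΣK = 3.33; h_m = ΣK·V²/2g = 0.3463 m
Total H_L = 4.962 + 0.3463 = 5.308 m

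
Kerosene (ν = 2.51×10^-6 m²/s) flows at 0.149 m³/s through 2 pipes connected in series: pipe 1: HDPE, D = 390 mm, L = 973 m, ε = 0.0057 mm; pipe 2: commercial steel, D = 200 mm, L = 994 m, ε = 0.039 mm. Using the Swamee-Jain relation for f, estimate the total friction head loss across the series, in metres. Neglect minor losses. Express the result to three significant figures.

H ≈ 93.6 m

Pipe 1: V = 1.247 m/s, Re = 1.94×10^5, ε/D = 1.46×10^-5, f = 0.01576, h_1 = f(L/D)V²/2g = 3.118 m
Pipe 2: V = 4.743 m/s, Re = 3.78×10^5, ε/D = 1.95×10^-4, f = 0.01588, h_2 = f(L/D)V²/2g = 90.46 m
Series → Q common, losses add: H = Σh = 93.58 m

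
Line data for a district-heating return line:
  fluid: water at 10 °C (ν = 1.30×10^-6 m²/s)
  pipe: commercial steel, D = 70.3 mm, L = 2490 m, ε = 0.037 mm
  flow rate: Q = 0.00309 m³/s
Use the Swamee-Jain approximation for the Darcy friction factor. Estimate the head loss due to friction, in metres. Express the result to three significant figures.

h_f ≈ 26.7 m

V = 4Q/(πD²) = 4·0.00309/(π·0.0703²) = 0.7961 m/s
Re = VD/ν = 0.7961·0.0703/1.30×10^-6 = 4.30×10^4 → turbulent
ε/D = 0.037/70.3 = 5.26×10^-4
Swamee-Jain: f = 0.02330
h_f = f(L/D)V²/(2g) = 0.02330·(2490/0.0703)·0.7961²/(2·9.81) = 26.65 m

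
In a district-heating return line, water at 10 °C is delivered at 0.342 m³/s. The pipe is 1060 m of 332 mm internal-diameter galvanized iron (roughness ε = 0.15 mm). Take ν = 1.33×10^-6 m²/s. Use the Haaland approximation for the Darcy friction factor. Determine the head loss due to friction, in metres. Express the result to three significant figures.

V = 4Q/(πD²) = 4·0.342/(π·0.332²) = 3.951 m/s
Re = VD/ν = 3.951·0.332/1.33×10^-6 = 9.86×10^5 → turbulent
ε/D = 0.15/332 = 4.52×10^-4
Haaland: f = 0.01684
h_f = f(L/D)V²/(2g) = 0.01684·(1060/0.332)·3.951²/(2·9.81) = 42.76 m

h_f ≈ 42.8 m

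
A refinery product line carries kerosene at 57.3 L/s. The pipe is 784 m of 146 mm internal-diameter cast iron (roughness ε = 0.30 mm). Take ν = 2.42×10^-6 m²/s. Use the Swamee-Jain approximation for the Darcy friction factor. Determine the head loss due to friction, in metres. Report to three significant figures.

h_f ≈ 78.9 m

V = 4Q/(πD²) = 4·0.0573/(π·0.146²) = 3.423 m/s
Re = VD/ν = 3.423·0.146/2.42×10^-6 = 2.06×10^5 → turbulent
ε/D = 0.30/146 = 0.00205
Swamee-Jain: f = 0.02461
h_f = f(L/D)V²/(2g) = 0.02461·(784/0.146)·3.423²/(2·9.81) = 78.91 m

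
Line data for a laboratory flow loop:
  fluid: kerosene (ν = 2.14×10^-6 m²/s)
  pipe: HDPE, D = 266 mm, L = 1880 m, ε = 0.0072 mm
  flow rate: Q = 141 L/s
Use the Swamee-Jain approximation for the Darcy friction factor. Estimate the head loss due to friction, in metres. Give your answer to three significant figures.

h_f ≈ 33.8 m

V = 4Q/(πD²) = 4·0.141/(π·0.266²) = 2.537 m/s
Re = VD/ν = 2.537·0.266/2.14×10^-6 = 3.15×10^5 → turbulent
ε/D = 0.0072/266 = 2.71×10^-5
Swamee-Jain: f = 0.01456
h_f = f(L/D)V²/(2g) = 0.01456·(1880/0.266)·2.537²/(2·9.81) = 33.77 m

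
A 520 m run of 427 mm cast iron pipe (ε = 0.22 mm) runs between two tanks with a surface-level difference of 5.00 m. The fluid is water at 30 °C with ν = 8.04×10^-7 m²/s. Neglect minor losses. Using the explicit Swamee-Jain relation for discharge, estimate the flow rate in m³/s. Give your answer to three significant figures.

Q ≈ 0.310 m³/s

Swamee-Jain (Type II): Q = -0.965·√(gD⁵h_f/L)·ln[ε/(3.7D) + √(3.17ν²L/(gD³h_f))]
√(gD⁵h_f/L) = √(9.81·0.427⁵·5.00/520) = 0.03659
ε/(3.7D) = 1.39×10^-4; √(3.17ν²L/(gD³h_f)) = 1.67×10^-5
Q = -0.965·0.03659·ln(1.560×10^-4) = 0.3095 m³/s
Check: V = 2.16 m/s, Re = 1.15×10^6, f = 0.01734, h_f = 5.03 m ≈ 5.00 m ✓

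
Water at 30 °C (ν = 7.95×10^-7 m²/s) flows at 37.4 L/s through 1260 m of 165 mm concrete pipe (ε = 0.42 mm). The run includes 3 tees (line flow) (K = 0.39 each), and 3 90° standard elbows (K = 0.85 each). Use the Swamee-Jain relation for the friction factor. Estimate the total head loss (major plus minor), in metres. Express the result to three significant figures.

H_L ≈ 31.0 m

V = 4Q/(πD²) = 1.749 m/s; V²/2g = 0.1559 m
Re = 3.63×10^5, ε/D = 0.00255 → f = 0.02555 (Swamee-Jain)
Major: h_f = f(L/D)·V²/2g = 0.02555·7636·0.1559 = 30.43 m
Minor: ΣK = 3.72; h_m = ΣK·V²/2g = 0.5801 m
Total H_L = 30.43 + 0.5801 = 31.01 m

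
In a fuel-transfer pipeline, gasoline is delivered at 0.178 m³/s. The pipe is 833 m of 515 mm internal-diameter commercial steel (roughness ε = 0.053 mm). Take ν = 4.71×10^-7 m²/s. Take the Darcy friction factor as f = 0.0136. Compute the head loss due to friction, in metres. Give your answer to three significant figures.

h_f ≈ 0.819 m

V = 4Q/(πD²) = 4·0.178/(π·0.515²) = 0.8545 m/s
h_f = f(L/D)V²/(2g) = 0.01360·(833/0.515)·0.8545²/(2·9.81) = 0.8187 m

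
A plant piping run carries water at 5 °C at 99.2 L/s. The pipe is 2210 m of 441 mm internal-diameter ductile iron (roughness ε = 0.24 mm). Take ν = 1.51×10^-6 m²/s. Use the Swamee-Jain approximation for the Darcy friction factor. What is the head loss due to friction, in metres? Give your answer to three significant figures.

h_f ≈ 2.07 m

V = 4Q/(πD²) = 4·0.0992/(π·0.441²) = 0.6494 m/s
Re = VD/ν = 0.6494·0.441/1.51×10^-6 = 1.90×10^5 → turbulent
ε/D = 0.24/441 = 5.44×10^-4
Swamee-Jain: f = 0.01925
h_f = f(L/D)V²/(2g) = 0.01925·(2210/0.441)·0.6494²/(2·9.81) = 2.074 m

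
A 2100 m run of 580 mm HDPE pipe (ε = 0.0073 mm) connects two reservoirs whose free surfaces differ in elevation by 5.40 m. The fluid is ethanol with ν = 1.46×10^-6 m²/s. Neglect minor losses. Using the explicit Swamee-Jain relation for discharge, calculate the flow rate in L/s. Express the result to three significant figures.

Q ≈ 397 L/s

Swamee-Jain (Type II): Q = -0.965·√(gD⁵h_f/L)·ln[ε/(3.7D) + √(3.17ν²L/(gD³h_f))]
√(gD⁵h_f/L) = √(9.81·0.580⁵·5.40/2100) = 0.04069
ε/(3.7D) = 3.40×10^-6; √(3.17ν²L/(gD³h_f)) = 3.71×10^-5
Q = -0.965·0.04069·ln(4.045×10^-5) = 0.3972 m³/s
Check: V = 1.50 m/s, Re = 5.97×10^5, f = 0.01291, h_f = 5.38 m ≈ 5.40 m ✓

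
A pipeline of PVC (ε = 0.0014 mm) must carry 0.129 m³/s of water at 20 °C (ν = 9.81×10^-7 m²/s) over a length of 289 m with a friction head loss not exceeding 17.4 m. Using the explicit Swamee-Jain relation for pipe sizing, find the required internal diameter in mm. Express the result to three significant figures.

D ≈ 196 mm

Swamee-Jain (Type III): D = 0.66·[ε^1.25·(LQ²/(gh_f))^4.75 + ν·Q^9.4·(L/(gh_f))^5.2]^0.04
LQ²/(gh_f) = 0.02817; L/(gh_f) = 1.693
Term 1 = ε^1.25·(…)^4.75 = 2.09×10^-15; Term 2 = ν·Q^9.4·(…)^5.2 = 6.61×10^-14
D = 0.66·(2.09×10^-15 + 6.61×10^-14)^0.04 = 0.1963 m = 196 mm
Check: V = 4.26 m/s, Re = 8.53×10^5, f = 0.01208, h_f = 16.5 m ≈ 17.4 m ✓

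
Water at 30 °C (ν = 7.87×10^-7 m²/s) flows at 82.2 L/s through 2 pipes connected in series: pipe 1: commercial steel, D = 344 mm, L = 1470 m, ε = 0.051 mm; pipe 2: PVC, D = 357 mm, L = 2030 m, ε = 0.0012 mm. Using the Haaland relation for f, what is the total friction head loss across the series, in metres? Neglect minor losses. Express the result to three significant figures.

Pipe 1: V = 0.8844 m/s, Re = 3.87×10^5, ε/D = 1.48×10^-4, f = 0.01518, h_1 = f(L/D)V²/2g = 2.587 m
Pipe 2: V = 0.8212 m/s, Re = 3.73×10^5, ε/D = 3.36×10^-6, f = 0.01381, h_2 = f(L/D)V²/2g = 2.699 m
Series → Q common, losses add: H = Σh = 5.286 m

H ≈ 5.29 m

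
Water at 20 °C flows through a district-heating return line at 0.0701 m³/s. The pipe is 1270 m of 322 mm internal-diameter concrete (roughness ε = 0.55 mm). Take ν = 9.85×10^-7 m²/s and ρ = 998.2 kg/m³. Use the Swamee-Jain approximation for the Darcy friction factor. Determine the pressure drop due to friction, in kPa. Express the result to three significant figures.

V = 4Q/(πD²) = 4·0.0701/(π·0.322²) = 0.8608 m/s
Re = VD/ν = 0.8608·0.322/9.85×10^-7 = 2.81×10^5 → turbulent
ε/D = 0.55/322 = 0.00171
Swamee-Jain: f = 0.02334
h_f = f(L/D)V²/(2g) = 0.02334·(1270/0.322)·0.8608²/(2·9.81) = 3.476 m
Δp = ρg·h_f = 998.2·9.81·3.476 = 34.04 kPa

Δp ≈ 34.0 kPa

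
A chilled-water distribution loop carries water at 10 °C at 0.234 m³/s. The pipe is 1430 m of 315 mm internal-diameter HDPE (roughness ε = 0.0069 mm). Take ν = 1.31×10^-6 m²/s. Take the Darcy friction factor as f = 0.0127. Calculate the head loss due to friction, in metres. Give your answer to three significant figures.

V = 4Q/(πD²) = 4·0.234/(π·0.315²) = 3.003 m/s
h_f = f(L/D)V²/(2g) = 0.01270·(1430/0.315)·3.003²/(2·9.81) = 26.49 m

h_f ≈ 26.5 m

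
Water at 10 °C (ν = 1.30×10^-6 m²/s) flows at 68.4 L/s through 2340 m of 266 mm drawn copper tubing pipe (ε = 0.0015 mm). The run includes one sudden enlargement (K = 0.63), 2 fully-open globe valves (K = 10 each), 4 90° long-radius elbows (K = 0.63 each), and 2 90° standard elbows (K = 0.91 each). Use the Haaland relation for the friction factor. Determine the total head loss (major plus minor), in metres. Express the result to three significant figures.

V = 4Q/(πD²) = 1.231 m/s; V²/2g = 0.07722 m
Re = 2.52×10^5, ε/D = 5.64×10^-6 → f = 0.01486 (Haaland)
Major: h_f = f(L/D)·V²/2g = 0.01486·8797·0.07722 = 10.10 m
Minor: ΣK = 25.0; h_m = ΣK·V²/2g = 1.928 m
Total H_L = 10.10 + 1.928 = 12.02 m

H_L ≈ 12.0 m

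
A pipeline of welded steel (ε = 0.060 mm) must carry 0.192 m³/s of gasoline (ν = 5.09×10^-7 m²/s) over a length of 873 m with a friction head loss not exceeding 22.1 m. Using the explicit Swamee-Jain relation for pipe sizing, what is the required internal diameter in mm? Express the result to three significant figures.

D ≈ 285 mm

Swamee-Jain (Type III): D = 0.66·[ε^1.25·(LQ²/(gh_f))^4.75 + ν·Q^9.4·(L/(gh_f))^5.2]^0.04
LQ²/(gh_f) = 0.1484; L/(gh_f) = 4.027
Term 1 = ε^1.25·(…)^4.75 = 6.13×10^-10; Term 2 = ν·Q^9.4·(…)^5.2 = 1.30×10^-10
D = 0.66·(6.13×10^-10 + 1.30×10^-10)^0.04 = 0.2847 m = 285 mm
Check: V = 3.02 m/s, Re = 1.69×10^6, f = 0.01453, h_f = 20.7 m ≈ 22.1 m ✓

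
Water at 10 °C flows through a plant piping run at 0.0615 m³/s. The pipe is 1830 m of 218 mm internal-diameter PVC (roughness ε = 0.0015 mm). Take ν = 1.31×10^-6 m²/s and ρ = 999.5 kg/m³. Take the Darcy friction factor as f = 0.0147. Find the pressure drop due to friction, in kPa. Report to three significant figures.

Δp ≈ 167 kPa

V = 4Q/(πD²) = 4·0.0615/(π·0.218²) = 1.648 m/s
h_f = f(L/D)V²/(2g) = 0.01470·(1830/0.218)·1.648²/(2·9.81) = 17.07 m
Δp = ρg·h_f = 999.5·9.81·17.07 = 167.4 kPa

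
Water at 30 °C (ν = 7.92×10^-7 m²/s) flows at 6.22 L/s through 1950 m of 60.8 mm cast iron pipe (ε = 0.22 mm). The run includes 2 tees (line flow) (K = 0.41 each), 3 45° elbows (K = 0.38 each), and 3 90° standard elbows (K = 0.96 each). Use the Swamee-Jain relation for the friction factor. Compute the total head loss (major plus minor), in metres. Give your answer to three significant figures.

V = 4Q/(πD²) = 2.142 m/s; V²/2g = 0.2339 m
Re = 1.64×10^5, ε/D = 0.00362 → f = 0.02851 (Swamee-Jain)
Major: h_f = f(L/D)·V²/2g = 0.02851·32072·0.2339 = 213.9 m
Minor: ΣK = 4.84; h_m = ΣK·V²/2g = 1.132 m
Total H_L = 213.9 + 1.132 = 215.1 m

H_L ≈ 215 m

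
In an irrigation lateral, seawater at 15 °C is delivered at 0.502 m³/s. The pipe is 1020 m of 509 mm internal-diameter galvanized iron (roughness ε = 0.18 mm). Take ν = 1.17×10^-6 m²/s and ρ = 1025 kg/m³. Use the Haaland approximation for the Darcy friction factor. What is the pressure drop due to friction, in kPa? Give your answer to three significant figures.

Δp ≈ 100 kPa

V = 4Q/(πD²) = 4·0.502/(π·0.509²) = 2.467 m/s
Re = VD/ν = 2.467·0.509/1.17×10^-6 = 1.07×10^6 → turbulent
ε/D = 0.18/509 = 3.54×10^-4
Haaland: f = 0.01603
h_f = f(L/D)V²/(2g) = 0.01603·(1020/0.509)·2.467²/(2·9.81) = 9.966 m
Δp = ρg·h_f = 1025·9.81·9.966 = 100.2 kPa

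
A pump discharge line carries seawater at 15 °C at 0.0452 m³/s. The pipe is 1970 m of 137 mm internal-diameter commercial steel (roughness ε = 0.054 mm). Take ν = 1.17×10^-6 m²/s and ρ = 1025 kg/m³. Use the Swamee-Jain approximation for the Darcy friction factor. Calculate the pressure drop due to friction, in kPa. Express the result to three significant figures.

Δp ≈ 1210 kPa

V = 4Q/(πD²) = 4·0.0452/(π·0.137²) = 3.066 m/s
Re = VD/ν = 3.066·0.137/1.17×10^-6 = 3.59×10^5 → turbulent
ε/D = 0.054/137 = 3.94×10^-4
Swamee-Jain: f = 0.01745
h_f = f(L/D)V²/(2g) = 0.01745·(1970/0.137)·3.066²/(2·9.81) = 120.2 m
Δp = ρg·h_f = 1025·9.81·120.2 = 1209 kPa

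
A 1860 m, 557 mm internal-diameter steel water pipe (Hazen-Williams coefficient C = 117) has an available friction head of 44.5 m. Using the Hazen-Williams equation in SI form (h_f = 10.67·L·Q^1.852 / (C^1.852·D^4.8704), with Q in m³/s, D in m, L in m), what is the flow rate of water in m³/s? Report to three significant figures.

Rearranging: Q = [h_f·C^1.852·D^4.8704 / (10.67·L)]^(1/1.852)
Q = [44.5·117^1.852·0.557^4.8704 / (10.67·1860)]^0.540 = 0.9318 m³/s

Q ≈ 0.932 m³/s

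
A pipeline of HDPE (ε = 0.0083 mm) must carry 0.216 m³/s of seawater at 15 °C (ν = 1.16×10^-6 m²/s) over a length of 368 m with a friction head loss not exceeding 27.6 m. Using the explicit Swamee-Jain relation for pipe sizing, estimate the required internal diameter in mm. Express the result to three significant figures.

D ≈ 231 mm

Swamee-Jain (Type III): D = 0.66·[ε^1.25·(LQ²/(gh_f))^4.75 + ν·Q^9.4·(L/(gh_f))^5.2]^0.04
LQ²/(gh_f) = 0.06341; L/(gh_f) = 1.359
Term 1 = ε^1.25·(…)^4.75 = 9.10×10^-13; Term 2 = ν·Q^9.4·(…)^5.2 = 3.17×10^-12
D = 0.66·(9.10×10^-13 + 3.17×10^-12)^0.04 = 0.2312 m = 231 mm
Check: V = 5.15 m/s, Re = 1.03×10^6, f = 0.01238, h_f = 26.6 m ≈ 27.6 m ✓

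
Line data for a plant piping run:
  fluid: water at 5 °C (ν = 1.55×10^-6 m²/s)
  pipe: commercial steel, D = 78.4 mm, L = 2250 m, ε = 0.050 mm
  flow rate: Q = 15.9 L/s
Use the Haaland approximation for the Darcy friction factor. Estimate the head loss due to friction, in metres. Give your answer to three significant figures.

h_f ≈ 311 m

V = 4Q/(πD²) = 4·0.0159/(π·0.0784²) = 3.294 m/s
Re = VD/ν = 3.294·0.0784/1.55×10^-6 = 1.67×10^5 → turbulent
ε/D = 0.050/78.4 = 6.38×10^-4
Haaland: f = 0.01961
h_f = f(L/D)V²/(2g) = 0.01961·(2250/0.0784)·3.294²/(2·9.81) = 311.2 m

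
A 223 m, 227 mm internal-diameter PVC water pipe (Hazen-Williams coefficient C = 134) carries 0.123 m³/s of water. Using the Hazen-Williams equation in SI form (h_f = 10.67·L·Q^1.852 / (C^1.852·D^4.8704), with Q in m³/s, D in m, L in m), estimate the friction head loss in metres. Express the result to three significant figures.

h_f ≈ 7.73 m

h_f = 10.67·223·0.123^1.852 / (134^1.852·0.227^4.8704) = 7.727 m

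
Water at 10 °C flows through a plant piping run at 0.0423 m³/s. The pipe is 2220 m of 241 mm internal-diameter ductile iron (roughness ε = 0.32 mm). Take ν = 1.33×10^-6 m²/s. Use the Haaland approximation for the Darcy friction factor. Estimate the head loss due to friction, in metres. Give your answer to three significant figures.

h_f ≈ 9.01 m

V = 4Q/(πD²) = 4·0.0423/(π·0.241²) = 0.9273 m/s
Re = VD/ν = 0.9273·0.241/1.33×10^-6 = 1.68×10^5 → turbulent
ε/D = 0.32/241 = 0.00133
Haaland: f = 0.02232
h_f = f(L/D)V²/(2g) = 0.02232·(2220/0.241)·0.9273²/(2·9.81) = 9.009 m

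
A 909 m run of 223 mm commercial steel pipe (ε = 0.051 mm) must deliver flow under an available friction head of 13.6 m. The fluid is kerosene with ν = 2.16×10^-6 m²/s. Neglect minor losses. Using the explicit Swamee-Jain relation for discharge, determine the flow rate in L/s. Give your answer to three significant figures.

Q ≈ 76.0 L/s

Swamee-Jain (Type II): Q = -0.965·√(gD⁵h_f/L)·ln[ε/(3.7D) + √(3.17ν²L/(gD³h_f))]
√(gD⁵h_f/L) = √(9.81·0.223⁵·13.6/909) = 0.008997
ε/(3.7D) = 6.18×10^-5; √(3.17ν²L/(gD³h_f)) = 9.53×10^-5
Q = -0.965·0.008997·ln(1.571×10^-4) = 0.07604 m³/s
Check: V = 1.95 m/s, Re = 2.01×10^5, f = 0.01732, h_f = 13.6 m ≈ 13.6 m ✓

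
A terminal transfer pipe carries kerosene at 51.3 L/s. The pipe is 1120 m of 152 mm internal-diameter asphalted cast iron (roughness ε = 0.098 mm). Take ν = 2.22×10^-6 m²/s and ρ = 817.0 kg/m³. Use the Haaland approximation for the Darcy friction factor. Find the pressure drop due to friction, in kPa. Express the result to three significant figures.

Δp ≈ 467 kPa

V = 4Q/(πD²) = 4·0.0513/(π·0.152²) = 2.827 m/s
Re = VD/ν = 2.827·0.152/2.22×10^-6 = 1.94×10^5 → turbulent
ε/D = 0.098/152 = 6.45×10^-4
Haaland: f = 0.01941
h_f = f(L/D)V²/(2g) = 0.01941·(1120/0.152)·2.827²/(2·9.81) = 58.26 m
Δp = ρg·h_f = 817.0·9.81·58.26 = 467.0 kPa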